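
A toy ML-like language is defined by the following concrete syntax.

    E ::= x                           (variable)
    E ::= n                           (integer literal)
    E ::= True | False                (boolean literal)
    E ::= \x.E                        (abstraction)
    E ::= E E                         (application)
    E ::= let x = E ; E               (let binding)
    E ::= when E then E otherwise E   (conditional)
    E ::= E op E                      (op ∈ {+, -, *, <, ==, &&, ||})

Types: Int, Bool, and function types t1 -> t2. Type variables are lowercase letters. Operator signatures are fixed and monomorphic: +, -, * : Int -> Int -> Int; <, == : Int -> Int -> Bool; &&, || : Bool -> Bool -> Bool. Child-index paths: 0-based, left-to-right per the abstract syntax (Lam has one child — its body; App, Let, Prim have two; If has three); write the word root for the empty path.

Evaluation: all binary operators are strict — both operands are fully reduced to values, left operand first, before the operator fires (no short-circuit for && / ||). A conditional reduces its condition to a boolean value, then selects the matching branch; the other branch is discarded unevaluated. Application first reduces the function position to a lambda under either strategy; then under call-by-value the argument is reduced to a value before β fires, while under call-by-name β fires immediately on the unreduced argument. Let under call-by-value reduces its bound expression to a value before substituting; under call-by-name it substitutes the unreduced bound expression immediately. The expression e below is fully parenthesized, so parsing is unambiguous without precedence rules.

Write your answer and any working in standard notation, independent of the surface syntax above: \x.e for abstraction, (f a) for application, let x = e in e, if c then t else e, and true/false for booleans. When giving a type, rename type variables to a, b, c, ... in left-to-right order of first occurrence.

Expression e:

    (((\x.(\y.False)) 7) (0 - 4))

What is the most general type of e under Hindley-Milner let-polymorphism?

Answer: Bool

Trace:
\y._ : b -> Bool
\x._ : a -> b -> Bool
  unify a -> b -> Bool ~ Int -> c
  unify a ~ Int
  unify b -> Bool ~ c
_ _ : b -> Bool
  unify Int ~ Int
  unify Int ~ Int
  unify b -> Bool ~ Int -> d
  unify b ~ Int
  unify Bool ~ d
_ _ : Bool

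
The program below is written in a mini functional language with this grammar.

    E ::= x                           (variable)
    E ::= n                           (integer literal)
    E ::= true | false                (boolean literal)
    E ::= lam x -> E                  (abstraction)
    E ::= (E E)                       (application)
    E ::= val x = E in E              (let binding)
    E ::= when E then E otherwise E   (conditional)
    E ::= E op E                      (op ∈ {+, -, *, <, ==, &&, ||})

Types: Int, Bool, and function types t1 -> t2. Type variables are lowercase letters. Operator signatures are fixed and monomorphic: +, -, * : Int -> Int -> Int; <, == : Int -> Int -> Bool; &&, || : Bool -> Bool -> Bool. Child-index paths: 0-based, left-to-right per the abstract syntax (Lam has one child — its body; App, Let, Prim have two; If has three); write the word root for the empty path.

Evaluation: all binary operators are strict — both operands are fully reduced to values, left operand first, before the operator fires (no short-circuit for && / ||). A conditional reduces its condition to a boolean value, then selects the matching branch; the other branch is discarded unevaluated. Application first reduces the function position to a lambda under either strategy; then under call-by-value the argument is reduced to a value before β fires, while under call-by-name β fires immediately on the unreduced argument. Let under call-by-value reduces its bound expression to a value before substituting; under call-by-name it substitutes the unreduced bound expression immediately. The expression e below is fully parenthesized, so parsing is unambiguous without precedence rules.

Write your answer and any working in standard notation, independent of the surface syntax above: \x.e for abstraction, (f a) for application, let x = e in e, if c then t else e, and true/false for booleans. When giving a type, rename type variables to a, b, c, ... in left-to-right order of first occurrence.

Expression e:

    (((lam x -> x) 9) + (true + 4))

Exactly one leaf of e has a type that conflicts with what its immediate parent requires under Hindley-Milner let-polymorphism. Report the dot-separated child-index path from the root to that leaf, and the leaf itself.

Answer: 1.0 : true

Derivation:
x : a
\x._ : a -> a
  unify a -> a ~ Int -> b
  unify a ~ Int
  unify Int ~ b
_ _ : Int
  unify Int ~ Int
  unify Bool ~ Int
  FAIL: mismatch Bool ~ Int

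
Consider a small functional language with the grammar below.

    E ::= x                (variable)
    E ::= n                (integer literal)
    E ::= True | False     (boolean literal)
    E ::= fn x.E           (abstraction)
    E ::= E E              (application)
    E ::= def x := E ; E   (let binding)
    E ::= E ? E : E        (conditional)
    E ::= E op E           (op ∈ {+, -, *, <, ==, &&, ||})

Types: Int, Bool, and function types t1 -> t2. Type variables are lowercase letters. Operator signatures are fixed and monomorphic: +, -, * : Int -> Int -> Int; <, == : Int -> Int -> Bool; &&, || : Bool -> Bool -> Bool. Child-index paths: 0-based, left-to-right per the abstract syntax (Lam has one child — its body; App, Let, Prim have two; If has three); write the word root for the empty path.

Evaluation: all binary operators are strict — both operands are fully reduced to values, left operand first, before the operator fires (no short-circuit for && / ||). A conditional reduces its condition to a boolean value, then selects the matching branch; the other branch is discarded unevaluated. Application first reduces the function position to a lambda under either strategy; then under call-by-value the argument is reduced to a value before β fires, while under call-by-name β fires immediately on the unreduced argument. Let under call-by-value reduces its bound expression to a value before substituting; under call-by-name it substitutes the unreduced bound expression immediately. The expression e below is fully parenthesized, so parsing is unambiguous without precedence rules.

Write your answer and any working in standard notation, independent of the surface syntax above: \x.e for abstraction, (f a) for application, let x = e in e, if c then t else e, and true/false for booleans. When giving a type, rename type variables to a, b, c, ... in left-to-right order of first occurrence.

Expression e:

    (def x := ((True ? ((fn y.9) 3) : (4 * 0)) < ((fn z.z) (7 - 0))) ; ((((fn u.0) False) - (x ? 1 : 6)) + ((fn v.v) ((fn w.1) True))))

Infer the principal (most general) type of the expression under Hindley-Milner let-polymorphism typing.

Derivation:
  unify Bool ~ Bool
\y._ : a -> Int
  unify a -> Int ~ Int -> b
  unify a ~ Int
  unify Int ~ b
_ _ : Int
  unify Int ~ Int
  unify Int ~ Int
  unify Int ~ Int
  unify Int ~ Int
z : c
\z._ : c -> c
  unify Int ~ Int
  unify Int ~ Int
  unify c -> c ~ Int -> d
  unify c ~ Int
  unify Int ~ d
_ _ : Int
  unify Int ~ Int
let x : Bool
\u._ : e -> Int
  unify e -> Int ~ Bool -> f
  unify e ~ Bool
  unify Int ~ f
_ _ : Int
  unify Int ~ Int
x : Bool
  unify Bool ~ Bool
  unify Int ~ Int
  unify Int ~ Int
  unify Int ~ Int
v : g
\v._ : g -> g
\w._ : h -> Int
  unify h -> Int ~ Bool -> i
  unify h ~ Bool
  unify Int ~ i
_ _ : Int
  unify g -> g ~ Int -> j
  unify g ~ Int
  unify Int ~ j
_ _ : Int
  unify Int ~ Int

Answer: Int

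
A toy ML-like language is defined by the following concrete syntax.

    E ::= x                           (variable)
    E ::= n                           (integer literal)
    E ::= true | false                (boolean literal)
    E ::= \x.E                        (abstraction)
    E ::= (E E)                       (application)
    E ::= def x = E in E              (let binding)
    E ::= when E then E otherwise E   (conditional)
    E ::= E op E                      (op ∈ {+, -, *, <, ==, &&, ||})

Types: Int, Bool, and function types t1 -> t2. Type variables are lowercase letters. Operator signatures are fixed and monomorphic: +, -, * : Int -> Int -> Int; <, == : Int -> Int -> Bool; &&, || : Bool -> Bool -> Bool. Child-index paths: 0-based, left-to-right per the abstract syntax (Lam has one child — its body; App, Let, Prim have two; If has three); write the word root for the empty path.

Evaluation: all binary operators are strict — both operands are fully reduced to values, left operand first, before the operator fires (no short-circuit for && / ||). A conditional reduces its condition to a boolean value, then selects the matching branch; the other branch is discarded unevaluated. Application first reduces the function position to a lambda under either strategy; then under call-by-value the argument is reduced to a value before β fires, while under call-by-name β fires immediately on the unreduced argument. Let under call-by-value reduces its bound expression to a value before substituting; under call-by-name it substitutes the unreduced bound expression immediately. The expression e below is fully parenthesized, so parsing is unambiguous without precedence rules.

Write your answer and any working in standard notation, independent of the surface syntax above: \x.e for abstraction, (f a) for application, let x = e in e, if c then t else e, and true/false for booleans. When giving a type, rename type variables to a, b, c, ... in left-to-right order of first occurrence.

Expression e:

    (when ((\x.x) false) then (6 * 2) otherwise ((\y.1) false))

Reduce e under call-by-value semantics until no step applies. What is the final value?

Derivation:
step 0: (if ((\x.x) false) then (6 * 2) else ((\y.1) false))
step 1: [beta@0] (if false then (6 * 2) else ((\y.1) false))
step 2: [if@root] ((\y.1) false)
step 3: [beta@root] 1

Answer: 1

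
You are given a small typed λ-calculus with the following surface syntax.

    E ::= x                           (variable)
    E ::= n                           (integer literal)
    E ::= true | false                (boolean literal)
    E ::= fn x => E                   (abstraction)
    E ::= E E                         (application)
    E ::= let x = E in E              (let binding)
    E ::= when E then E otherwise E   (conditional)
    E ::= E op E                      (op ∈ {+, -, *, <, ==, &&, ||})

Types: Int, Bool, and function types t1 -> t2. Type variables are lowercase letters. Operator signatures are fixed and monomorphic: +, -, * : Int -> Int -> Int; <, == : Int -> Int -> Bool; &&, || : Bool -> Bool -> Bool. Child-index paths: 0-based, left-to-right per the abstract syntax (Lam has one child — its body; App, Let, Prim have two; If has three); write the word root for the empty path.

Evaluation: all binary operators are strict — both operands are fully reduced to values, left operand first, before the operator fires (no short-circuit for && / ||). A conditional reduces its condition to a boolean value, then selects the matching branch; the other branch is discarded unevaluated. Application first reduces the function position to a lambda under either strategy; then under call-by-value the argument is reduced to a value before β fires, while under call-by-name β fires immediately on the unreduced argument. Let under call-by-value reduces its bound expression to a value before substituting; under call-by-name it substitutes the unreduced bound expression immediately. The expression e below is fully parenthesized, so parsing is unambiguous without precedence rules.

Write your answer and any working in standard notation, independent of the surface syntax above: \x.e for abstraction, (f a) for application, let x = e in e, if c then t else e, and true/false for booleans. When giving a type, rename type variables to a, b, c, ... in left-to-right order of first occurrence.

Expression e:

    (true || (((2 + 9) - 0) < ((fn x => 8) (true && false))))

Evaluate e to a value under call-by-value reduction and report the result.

Derivation:
step 0: (true || (((2 + 9) - 0) < ((\x.8) (true && false))))
step 1: [delta@1.0.0] (true || ((11 - 0) < ((\x.8) (true && false))))
step 2: [delta@1.0] (true || (11 < ((\x.8) (true && false))))
step 3: [delta@1.1.1] (true || (11 < ((\x.8) false)))
step 4: [beta@1.1] (true || (11 < 8))
step 5: [delta@1] (true || false)
step 6: [delta@root] true

Answer: true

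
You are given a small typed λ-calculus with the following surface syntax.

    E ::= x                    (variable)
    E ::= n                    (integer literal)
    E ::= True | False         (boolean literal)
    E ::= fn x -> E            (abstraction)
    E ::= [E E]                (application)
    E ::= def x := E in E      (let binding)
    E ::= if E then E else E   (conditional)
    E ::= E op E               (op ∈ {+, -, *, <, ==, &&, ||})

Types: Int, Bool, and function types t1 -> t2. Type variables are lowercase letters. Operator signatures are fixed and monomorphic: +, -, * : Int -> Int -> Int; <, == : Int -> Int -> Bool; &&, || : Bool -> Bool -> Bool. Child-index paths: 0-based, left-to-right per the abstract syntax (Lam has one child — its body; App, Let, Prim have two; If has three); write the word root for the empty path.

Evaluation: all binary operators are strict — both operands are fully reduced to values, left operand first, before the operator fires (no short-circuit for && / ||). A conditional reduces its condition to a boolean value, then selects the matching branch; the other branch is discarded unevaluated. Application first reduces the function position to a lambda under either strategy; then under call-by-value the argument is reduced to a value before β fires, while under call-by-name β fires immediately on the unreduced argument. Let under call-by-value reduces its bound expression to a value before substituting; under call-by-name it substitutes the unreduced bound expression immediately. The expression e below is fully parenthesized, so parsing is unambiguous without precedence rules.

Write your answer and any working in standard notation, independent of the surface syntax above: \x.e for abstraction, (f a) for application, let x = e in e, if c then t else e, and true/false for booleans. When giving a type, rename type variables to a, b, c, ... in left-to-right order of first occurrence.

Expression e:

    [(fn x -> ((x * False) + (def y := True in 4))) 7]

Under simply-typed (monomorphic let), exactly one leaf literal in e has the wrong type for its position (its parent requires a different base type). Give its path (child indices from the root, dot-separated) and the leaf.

Working:
x : a
  unify a ~ Int
  unify Bool ~ Int
  FAIL: mismatch Bool ~ Int

Answer: 0.0.0.1 : false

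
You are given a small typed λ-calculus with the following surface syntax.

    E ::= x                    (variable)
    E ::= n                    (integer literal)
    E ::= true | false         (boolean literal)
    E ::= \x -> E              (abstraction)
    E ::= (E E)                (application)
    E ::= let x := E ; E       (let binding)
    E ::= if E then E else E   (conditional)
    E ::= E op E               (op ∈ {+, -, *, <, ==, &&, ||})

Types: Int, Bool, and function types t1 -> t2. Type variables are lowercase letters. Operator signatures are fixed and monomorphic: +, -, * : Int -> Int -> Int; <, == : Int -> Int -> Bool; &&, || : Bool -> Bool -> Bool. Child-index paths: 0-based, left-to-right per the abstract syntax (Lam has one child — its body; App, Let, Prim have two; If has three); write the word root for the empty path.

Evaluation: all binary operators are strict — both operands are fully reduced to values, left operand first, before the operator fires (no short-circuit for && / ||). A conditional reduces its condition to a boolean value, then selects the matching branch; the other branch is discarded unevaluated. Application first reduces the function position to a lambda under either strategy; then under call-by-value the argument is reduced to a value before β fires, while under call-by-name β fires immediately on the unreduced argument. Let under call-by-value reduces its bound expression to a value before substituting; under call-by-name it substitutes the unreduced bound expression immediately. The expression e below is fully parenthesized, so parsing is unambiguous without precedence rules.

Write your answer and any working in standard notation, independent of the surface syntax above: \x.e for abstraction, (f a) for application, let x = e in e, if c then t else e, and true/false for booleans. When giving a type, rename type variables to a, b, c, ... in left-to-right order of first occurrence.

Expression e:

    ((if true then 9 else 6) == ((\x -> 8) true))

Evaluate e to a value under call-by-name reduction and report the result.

Trace:
step 0: ((if true then 9 else 6) == ((\x.8) true))
step 1: [if@0] (9 == ((\x.8) true))
step 2: [beta@1] (9 == 8)
step 3: [delta@root] false

Answer: false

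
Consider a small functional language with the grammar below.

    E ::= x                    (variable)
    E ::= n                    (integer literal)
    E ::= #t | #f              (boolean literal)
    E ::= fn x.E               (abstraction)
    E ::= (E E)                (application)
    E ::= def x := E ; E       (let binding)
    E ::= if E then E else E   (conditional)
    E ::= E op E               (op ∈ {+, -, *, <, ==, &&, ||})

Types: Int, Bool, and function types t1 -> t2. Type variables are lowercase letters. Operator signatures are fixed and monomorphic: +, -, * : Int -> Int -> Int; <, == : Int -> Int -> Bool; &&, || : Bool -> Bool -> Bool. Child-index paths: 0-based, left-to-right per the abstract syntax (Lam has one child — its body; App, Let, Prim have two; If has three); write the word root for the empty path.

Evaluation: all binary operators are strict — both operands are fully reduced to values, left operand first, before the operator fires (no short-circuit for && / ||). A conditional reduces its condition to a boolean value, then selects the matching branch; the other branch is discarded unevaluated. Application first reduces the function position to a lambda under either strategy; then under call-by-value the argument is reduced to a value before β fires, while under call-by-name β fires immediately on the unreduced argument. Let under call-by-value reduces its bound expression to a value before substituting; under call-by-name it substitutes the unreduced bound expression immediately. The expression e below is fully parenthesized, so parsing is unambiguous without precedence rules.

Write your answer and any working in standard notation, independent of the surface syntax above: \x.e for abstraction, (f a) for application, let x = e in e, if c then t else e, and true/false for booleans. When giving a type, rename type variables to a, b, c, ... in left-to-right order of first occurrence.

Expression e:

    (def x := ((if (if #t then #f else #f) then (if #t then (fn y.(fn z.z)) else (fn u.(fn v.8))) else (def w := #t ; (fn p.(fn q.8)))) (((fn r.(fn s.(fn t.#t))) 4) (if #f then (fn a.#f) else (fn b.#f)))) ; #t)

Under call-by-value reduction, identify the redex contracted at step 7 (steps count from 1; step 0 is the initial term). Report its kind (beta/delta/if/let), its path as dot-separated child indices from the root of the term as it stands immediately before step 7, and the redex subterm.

Answer: beta at 0 : ((\p.(\q.8)) (\t.true))

Working:
step 0: (let x = ((if (if true then false else false) then (if true then (\y.(\z.z)) else (\u.(\v.8))) else (let w = true in (\p.(\q.8)))) (((\r.(\s.(\t.true))) 4) (if false then (\a.false) else (\b.false)))) in true)
step 1: [if@0.0.0] (let x = ((if false then (if true then (\y.(\z.z)) else (\u.(\v.8))) else (let w = true in (\p.(\q.8)))) (((\r.(\s.(\t.true))) 4) (if false then (\a.false) else (\b.false)))) in true)
step 2: [if@0.0] (let x = ((let w = true in (\p.(\q.8))) (((\r.(\s.(\t.true))) 4) (if false then (\a.false) else (\b.false)))) in true)
step 3: [let@0.0] (let x = ((\p.(\q.8)) (((\r.(\s.(\t.true))) 4) (if false then (\a.false) else (\b.false)))) in true)
step 4: [beta@0.1.0] (let x = ((\p.(\q.8)) ((\s.(\t.true)) (if false then (\a.false) else (\b.false)))) in true)
step 5: [if@0.1.1] (let x = ((\p.(\q.8)) ((\s.(\t.true)) (\b.false))) in true)
step 6: [beta@0.1] (let x = ((\p.(\q.8)) (\t.true)) in true)
step 7: [beta@0] (let x = (\q.8) in true)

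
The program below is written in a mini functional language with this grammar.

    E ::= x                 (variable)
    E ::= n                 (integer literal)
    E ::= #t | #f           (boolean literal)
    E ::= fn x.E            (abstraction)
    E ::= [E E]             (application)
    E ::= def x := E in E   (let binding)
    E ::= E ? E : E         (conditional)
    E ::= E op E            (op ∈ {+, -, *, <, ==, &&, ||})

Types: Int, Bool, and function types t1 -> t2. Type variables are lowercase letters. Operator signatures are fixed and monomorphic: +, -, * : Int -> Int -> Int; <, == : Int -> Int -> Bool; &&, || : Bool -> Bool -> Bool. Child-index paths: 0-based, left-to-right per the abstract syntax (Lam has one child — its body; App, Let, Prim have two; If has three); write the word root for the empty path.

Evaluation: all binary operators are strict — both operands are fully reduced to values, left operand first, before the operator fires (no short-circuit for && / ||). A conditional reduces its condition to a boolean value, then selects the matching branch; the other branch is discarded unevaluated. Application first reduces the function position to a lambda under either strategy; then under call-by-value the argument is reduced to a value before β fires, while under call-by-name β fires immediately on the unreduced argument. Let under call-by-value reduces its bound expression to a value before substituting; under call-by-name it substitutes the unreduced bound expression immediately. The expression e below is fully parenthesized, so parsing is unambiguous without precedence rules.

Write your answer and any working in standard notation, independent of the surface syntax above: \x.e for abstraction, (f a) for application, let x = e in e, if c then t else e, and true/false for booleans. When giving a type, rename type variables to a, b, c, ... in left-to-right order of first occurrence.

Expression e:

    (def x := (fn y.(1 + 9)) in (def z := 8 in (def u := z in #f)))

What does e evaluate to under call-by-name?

Derivation:
step 0: (let x = (\y.(1 + 9)) in (let z = 8 in (let u = z in false)))
step 1: [let@root] (let z = 8 in (let u = z in false))
step 2: [let@root] (let u = 8 in false)
step 3: [let@root] false

Answer: false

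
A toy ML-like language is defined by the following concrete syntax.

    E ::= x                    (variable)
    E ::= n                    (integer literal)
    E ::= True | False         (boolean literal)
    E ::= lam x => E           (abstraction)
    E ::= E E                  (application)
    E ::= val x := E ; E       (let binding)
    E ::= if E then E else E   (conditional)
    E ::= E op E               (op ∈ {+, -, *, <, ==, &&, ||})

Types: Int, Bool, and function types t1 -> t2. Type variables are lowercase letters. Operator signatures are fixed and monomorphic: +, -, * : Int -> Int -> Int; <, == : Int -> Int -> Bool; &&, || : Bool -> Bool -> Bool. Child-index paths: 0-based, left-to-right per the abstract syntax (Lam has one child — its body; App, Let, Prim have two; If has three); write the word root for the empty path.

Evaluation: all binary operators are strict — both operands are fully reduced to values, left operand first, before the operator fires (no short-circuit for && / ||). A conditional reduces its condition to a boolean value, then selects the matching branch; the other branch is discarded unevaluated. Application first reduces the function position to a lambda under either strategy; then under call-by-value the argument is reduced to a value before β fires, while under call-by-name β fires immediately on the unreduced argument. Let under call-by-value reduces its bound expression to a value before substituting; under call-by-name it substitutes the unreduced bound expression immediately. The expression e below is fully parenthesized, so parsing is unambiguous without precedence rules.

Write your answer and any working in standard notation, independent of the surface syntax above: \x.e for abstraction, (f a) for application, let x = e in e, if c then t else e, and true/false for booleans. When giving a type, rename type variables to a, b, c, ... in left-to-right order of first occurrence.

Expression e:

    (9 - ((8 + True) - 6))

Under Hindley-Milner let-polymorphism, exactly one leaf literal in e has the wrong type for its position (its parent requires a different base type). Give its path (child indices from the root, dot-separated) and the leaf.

Trace:
  unify Int ~ Int
  unify Int ~ Int
  unify Bool ~ Int
  FAIL: mismatch Bool ~ Int

Answer: 1.0.1 : true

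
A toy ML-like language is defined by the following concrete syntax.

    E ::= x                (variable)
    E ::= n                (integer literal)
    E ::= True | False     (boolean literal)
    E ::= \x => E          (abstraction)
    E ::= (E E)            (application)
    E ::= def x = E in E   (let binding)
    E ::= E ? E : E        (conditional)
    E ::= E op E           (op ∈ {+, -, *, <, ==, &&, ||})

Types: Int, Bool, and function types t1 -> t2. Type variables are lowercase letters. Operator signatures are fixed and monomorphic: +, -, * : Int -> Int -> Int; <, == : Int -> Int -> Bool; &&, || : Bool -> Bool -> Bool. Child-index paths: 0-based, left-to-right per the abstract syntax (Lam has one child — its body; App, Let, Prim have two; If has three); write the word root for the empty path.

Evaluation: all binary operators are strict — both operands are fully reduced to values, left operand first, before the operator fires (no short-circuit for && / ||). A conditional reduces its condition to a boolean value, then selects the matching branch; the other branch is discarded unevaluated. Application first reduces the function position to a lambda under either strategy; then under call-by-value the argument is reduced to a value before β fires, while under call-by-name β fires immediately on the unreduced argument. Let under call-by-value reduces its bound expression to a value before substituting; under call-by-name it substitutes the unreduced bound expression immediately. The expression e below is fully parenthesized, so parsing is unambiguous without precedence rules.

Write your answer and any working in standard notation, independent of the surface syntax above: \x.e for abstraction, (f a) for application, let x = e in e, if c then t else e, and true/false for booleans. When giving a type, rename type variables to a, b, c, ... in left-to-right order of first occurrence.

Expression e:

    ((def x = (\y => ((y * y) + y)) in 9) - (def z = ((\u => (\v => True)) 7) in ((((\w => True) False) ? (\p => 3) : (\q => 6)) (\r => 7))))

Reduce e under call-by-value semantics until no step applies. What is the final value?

Answer: 6

Derivation:
step 0: ((let x = (\y.((y * y) + y)) in 9) - (let z = ((\u.(\v.true)) 7) in ((if ((\w.true) false) then (\p.3) else (\q.6)) (\r.7))))
step 1: [let@0] (9 - (let z = ((\u.(\v.true)) 7) in ((if ((\w.true) false) then (\p.3) else (\q.6)) (\r.7))))
step 2: [beta@1.0] (9 - (let z = (\v.true) in ((if ((\w.true) false) then (\p.3) else (\q.6)) (\r.7))))
step 3: [let@1] (9 - ((if ((\w.true) false) then (\p.3) else (\q.6)) (\r.7)))
step 4: [beta@1.0.0] (9 - ((if true then (\p.3) else (\q.6)) (\r.7)))
step 5: [if@1.0] (9 - ((\p.3) (\r.7)))
step 6: [beta@1] (9 - 3)
step 7: [delta@root] 6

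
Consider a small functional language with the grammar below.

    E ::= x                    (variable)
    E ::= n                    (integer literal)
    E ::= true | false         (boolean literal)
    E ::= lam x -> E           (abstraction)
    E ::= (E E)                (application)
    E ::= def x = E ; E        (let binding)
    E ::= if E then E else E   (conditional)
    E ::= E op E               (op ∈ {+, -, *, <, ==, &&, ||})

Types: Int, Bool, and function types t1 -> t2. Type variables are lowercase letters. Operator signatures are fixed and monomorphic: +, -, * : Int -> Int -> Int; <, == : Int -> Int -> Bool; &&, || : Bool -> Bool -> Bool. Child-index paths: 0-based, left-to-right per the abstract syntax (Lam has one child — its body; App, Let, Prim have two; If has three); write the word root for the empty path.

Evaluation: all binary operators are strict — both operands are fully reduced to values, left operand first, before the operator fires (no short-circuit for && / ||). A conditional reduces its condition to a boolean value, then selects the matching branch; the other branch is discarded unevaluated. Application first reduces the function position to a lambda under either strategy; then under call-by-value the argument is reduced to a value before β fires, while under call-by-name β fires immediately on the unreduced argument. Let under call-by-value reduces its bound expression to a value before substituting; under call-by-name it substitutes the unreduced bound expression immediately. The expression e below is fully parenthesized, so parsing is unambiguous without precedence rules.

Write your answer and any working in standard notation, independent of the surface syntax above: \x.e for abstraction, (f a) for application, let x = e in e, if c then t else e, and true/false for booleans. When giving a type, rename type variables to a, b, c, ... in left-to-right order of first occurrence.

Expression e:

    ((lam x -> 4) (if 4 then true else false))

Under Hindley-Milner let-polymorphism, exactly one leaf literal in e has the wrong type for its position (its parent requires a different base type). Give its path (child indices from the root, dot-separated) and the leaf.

Trace:
\x._ : a -> Int
  unify Int ~ Bool
  FAIL: mismatch Int ~ Bool

Answer: 1.0 : 4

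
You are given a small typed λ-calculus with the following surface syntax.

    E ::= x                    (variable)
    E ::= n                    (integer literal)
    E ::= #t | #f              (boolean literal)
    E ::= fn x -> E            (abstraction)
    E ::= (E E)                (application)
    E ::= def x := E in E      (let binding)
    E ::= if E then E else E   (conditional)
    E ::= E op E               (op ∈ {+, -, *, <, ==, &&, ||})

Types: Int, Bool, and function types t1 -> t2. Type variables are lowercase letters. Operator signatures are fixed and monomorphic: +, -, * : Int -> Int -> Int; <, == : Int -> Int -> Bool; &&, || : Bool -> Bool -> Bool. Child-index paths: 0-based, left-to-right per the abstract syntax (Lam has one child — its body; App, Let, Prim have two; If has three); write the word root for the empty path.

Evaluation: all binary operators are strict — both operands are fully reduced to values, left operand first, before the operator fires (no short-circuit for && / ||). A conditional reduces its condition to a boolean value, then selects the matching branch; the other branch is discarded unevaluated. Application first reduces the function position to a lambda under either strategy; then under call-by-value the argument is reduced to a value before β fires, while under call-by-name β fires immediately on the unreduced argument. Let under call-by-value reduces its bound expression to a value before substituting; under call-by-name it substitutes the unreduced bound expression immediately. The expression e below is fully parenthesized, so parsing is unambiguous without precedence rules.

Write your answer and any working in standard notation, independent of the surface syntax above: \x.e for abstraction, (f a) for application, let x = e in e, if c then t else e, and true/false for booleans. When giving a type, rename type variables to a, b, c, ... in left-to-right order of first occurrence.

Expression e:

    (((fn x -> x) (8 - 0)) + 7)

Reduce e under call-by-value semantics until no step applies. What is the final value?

Working:
step 0: (((\x.x) (8 - 0)) + 7)
step 1: [delta@0.1] (((\x.x) 8) + 7)
step 2: [beta@0] (8 + 7)
step 3: [delta@root] 15

Answer: 15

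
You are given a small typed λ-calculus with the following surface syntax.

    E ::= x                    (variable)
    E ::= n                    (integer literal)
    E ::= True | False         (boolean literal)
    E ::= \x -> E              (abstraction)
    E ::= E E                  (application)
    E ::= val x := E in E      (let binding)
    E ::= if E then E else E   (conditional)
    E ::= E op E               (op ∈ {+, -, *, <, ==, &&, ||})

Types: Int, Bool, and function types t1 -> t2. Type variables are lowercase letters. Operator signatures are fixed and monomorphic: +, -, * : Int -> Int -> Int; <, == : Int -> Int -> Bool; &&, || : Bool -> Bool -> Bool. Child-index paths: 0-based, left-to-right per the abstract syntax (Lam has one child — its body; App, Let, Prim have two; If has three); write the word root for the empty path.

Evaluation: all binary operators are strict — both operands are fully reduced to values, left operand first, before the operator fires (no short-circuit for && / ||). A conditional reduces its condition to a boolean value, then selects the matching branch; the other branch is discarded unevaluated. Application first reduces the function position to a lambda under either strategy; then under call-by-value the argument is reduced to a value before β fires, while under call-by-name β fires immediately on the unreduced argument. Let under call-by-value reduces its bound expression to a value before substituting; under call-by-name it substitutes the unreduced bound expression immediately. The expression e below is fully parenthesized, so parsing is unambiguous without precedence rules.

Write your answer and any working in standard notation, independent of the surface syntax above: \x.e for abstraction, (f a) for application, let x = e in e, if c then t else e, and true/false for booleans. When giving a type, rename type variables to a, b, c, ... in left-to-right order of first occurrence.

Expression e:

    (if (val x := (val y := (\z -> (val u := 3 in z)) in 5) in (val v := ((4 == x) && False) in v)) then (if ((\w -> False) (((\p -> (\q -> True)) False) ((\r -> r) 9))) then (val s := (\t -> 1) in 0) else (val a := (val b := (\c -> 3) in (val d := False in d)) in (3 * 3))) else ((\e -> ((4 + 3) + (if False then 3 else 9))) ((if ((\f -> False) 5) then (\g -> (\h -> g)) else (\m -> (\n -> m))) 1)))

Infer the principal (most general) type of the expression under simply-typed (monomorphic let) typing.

Answer: Int

Derivation:
let u : Int
z : a
\z._ : a -> a
let y : a -> a
let x : Int
  unify Int ~ Int
x : Int
  unify Int ~ Int
  unify Bool ~ Bool
  unify Bool ~ Bool
let v : Bool
v : Bool
  unify Bool ~ Bool
\w._ : b -> Bool
\q._ : d -> Bool
\p._ : c -> d -> Bool
  unify c -> d -> Bool ~ Bool -> e
  unify c ~ Bool
  unify d -> Bool ~ e
_ _ : d -> Bool
r : f
\r._ : f -> f
  unify f -> f ~ Int -> g
  unify f ~ Int
  unify Int ~ g
_ _ : Int
  unify d -> Bool ~ Int -> h
  unify d ~ Int
  unify Bool ~ h
_ _ : Bool
  unify b -> Bool ~ Bool -> i
  unify b ~ Bool
  unify Bool ~ i
_ _ : Bool
  unify Bool ~ Bool
\t._ : j -> Int
let s : j -> Int
\c._ : k -> Int
let b : k -> Int
let d : Bool
d : Bool
let a : Bool
  unify Int ~ Int
  unify Int ~ Int
  unify Int ~ Int
  unify Int ~ Int
  unify Int ~ Int
  unify Int ~ Int
  unify Bool ~ Bool
  unify Int ~ Int
  unify Int ~ Int
\e._ : l -> Int
\f._ : m -> Bool
  unify m -> Bool ~ Int -> n
  unify m ~ Int
  unify Bool ~ n
_ _ : Bool
  unify Bool ~ Bool
g : o
\h._ : p -> o
\g._ : o -> p -> o
m : q
\n._ : r -> q
\m._ : q -> r -> q
  unify o -> p -> o ~ q -> r -> q
  unify o ~ q
  unify p -> q ~ r -> q
  unify p ~ r
  unify q ~ q
  unify q -> r -> q ~ Int -> s
  unify q ~ Int
  unify r -> Int ~ s
_ _ : r -> Int
  unify l -> Int ~ (r -> Int) -> t
  unify l ~ r -> Int
  unify Int ~ t
_ _ : Int
  unify Int ~ Int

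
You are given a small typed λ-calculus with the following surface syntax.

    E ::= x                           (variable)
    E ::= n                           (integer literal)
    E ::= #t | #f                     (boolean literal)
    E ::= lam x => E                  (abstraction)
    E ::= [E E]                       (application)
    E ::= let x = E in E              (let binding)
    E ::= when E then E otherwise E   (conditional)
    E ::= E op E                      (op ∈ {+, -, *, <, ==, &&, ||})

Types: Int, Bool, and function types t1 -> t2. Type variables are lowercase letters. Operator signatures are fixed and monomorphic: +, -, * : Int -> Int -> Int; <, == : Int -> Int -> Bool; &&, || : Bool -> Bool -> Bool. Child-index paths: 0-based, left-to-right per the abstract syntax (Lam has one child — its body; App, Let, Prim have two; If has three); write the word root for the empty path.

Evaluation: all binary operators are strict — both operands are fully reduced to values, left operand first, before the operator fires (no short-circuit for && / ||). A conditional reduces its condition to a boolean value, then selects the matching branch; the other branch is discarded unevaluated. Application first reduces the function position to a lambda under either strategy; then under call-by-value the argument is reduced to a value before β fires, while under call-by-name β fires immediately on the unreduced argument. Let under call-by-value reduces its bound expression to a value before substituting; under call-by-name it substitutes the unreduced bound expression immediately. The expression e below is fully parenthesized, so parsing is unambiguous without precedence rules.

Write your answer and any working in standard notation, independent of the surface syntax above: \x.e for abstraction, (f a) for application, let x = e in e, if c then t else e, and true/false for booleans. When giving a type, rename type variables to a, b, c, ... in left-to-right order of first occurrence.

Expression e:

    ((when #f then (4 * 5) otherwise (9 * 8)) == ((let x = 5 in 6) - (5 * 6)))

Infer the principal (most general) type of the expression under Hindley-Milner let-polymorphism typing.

Answer: Bool

Trace:
  unify Bool ~ Bool
  unify Int ~ Int
  unify Int ~ Int
  unify Int ~ Int
  unify Int ~ Int
  unify Int ~ Int
  unify Int ~ Int
let x : Int
  unify Int ~ Int
  unify Int ~ Int
  unify Int ~ Int
  unify Int ~ Int
  unify Int ~ Int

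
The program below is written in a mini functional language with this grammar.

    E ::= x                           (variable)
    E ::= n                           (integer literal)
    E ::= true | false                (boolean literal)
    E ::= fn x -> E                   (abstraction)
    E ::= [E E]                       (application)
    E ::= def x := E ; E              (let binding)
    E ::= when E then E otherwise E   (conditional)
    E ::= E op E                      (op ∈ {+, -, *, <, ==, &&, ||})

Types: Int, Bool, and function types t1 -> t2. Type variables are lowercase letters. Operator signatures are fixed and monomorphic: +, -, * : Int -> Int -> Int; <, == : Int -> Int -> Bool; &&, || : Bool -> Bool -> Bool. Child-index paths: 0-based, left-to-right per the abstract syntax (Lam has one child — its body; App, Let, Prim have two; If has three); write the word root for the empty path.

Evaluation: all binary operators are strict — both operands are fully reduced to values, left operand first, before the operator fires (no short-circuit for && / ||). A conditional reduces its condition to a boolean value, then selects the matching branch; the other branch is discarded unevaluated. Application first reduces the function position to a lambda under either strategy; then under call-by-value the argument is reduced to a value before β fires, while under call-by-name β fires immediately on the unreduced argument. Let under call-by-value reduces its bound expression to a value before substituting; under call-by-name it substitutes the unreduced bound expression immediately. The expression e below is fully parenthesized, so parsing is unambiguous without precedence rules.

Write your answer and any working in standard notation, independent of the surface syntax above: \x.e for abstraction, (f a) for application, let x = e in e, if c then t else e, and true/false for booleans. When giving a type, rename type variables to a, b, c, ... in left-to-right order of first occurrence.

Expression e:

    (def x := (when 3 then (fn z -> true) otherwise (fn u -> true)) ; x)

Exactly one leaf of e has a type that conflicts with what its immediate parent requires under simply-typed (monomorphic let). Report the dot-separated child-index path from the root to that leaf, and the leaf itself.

Working:
  unify Int ~ Bool
  FAIL: mismatch Int ~ Bool

Answer: 0.0 : 3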